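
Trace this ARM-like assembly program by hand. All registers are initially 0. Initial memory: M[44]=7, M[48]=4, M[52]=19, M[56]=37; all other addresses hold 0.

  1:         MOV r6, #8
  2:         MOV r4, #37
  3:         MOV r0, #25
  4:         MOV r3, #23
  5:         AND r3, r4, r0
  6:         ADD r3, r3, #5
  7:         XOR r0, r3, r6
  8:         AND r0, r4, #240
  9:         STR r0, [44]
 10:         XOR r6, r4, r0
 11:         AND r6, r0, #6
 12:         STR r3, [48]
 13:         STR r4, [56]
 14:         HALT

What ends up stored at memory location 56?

MOV r6, #8 → r6=8
MOV r4, #37 → r4=37
MOV r0, #25 → r0=25
MOV r3, #23 → r3=23
AND r3, r4, r0 → r3=37&25=1
ADD r3, r3, #5 → r3=1+5=6
XOR r0, r3, r6 → r0=6^8=14
AND r0, r4, #240 → r0=37&240=32
STR r0, [44] → M[44]=32
XOR r6, r4, r0 → r6=37^32=5
AND r6, r0, #6 → r6=32&6=0
STR r3, [48] → M[48]=6
STR r4, [56] → M[56]=37
halt.

37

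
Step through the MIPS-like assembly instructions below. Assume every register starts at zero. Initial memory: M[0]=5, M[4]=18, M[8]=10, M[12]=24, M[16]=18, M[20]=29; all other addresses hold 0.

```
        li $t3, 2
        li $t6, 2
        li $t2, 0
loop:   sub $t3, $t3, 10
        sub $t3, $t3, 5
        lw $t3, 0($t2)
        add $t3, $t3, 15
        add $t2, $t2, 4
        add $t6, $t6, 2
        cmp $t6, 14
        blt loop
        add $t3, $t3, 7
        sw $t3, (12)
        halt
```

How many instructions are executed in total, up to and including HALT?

li $t3, 2 → $t3=2
li $t6, 2 → $t6=2
li $t2, 0 → $t2=0
sub $t3, $t3, 10 → $t3=2-10=-8
sub $t3, $t3, 5 → $t3=(-8)-5=-13
lw $t3, 0($t2) → $t3=M[0]=5
add $t3, $t3, 15 → $t3=5+15=20
add $t2, $t2, 4 → $t2=0+4=4
add $t6, $t6, 2 → $t6=2+2=4
cmp $t6, 14  (cmp 4,14)
blt loop: taken
sub $t3, $t3, 10 → $t3=20-10=10
sub $t3, $t3, 5 → $t3=10-5=5
lw $t3, 0($t2) → $t3=M[4]=18
add $t3, $t3, 15 → $t3=18+15=33
add $t2, $t2, 4 → $t2=4+4=8
add $t6, $t6, 2 → $t6=4+2=6
cmp $t6, 14  (cmp 6,14)
blt loop: taken
sub $t3, $t3, 10 → $t3=33-10=23
sub $t3, $t3, 5 → $t3=23-5=18
lw $t3, 0($t2) → $t3=M[8]=10
add $t3, $t3, 15 → $t3=10+15=25
add $t2, $t2, 4 → $t2=8+4=12
add $t6, $t6, 2 → $t6=6+2=8
cmp $t6, 14  (cmp 8,14)
blt loop: taken
sub $t3, $t3, 10 → $t3=25-10=15
sub $t3, $t3, 5 → $t3=15-5=10
lw $t3, 0($t2) → $t3=M[12]=24
add $t3, $t3, 15 → $t3=24+15=39
add $t2, $t2, 4 → $t2=12+4=16
add $t6, $t6, 2 → $t6=8+2=10
cmp $t6, 14  (cmp 10,14)
blt loop: taken
sub $t3, $t3, 10 → $t3=39-10=29
sub $t3, $t3, 5 → $t3=29-5=24
lw $t3, 0($t2) → $t3=M[16]=18
add $t3, $t3, 15 → $t3=18+15=33
add $t2, $t2, 4 → $t2=16+4=20
add $t6, $t6, 2 → $t6=10+2=12
cmp $t6, 14  (cmp 12,14)
blt loop: taken
sub $t3, $t3, 10 → $t3=33-10=23
sub $t3, $t3, 5 → $t3=23-5=18
lw $t3, 0($t2) → $t3=M[20]=29
add $t3, $t3, 15 → $t3=29+15=44
add $t2, $t2, 4 → $t2=20+4=24
add $t6, $t6, 2 → $t6=12+2=14
cmp $t6, 14  (cmp 14,14)
blt loop: not taken
add $t3, $t3, 7 → $t3=44+7=51
sw $t3, (12) → M[12]=51
halt.
Total executed instructions: 54.

54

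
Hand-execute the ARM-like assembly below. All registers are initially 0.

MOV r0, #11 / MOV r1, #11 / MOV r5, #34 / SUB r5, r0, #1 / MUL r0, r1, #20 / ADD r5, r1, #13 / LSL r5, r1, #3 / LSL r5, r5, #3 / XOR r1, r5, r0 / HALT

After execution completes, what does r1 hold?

540

after MOV r0, #11: r0=11
after MOV r1, #11: r1=11
after MOV r5, #34: r5=34
after SUB r5, r0, #1: r5=11-1=10
after MUL r0, r1, #20: r0=11*20=220
after ADD r5, r1, #13: r5=11+13=24
after LSL r5, r1, #3: r5=11<<3=88
after LSL r5, r5, #3: r5=88<<3=704
after XOR r1, r5, r0: r1=704^220=540
halt.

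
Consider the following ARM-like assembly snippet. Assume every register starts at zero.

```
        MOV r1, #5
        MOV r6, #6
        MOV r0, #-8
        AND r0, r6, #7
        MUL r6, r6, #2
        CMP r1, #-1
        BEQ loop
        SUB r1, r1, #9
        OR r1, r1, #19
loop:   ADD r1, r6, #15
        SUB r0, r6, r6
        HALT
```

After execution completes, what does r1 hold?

27

MOV r1, #5 → r1=5
MOV r6, #6 → r6=6
MOV r0, #-8 → r0=-8
AND r0, r6, #7 → r0=6&7=6
MUL r6, r6, #2 → r6=6*2=12
CMP r1, #-1  (cmp 5,-1)
BEQ loop: not taken
SUB r1, r1, #9 → r1=5-9=-4
OR r1, r1, #19 → r1=(-4)|19=-1
ADD r1, r6, #15 → r1=12+15=27
SUB r0, r6, r6 → r0=12-12=0
halt.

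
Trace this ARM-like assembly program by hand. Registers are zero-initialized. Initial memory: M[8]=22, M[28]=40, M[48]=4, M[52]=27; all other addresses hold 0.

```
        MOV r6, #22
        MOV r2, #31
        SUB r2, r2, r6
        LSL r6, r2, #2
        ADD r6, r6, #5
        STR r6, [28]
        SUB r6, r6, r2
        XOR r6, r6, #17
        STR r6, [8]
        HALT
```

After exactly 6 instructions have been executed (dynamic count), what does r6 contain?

41

after MOV r6, #22: r6=22
after MOV r2, #31: r2=31
after SUB r2, r2, r6: r2=31-22=9
after LSL r6, r2, #2: r6=9<<2=36
after ADD r6, r6, #5: r6=36+5=41
STR r6, [28] → M[28]=41
After step 6: r6 = 41.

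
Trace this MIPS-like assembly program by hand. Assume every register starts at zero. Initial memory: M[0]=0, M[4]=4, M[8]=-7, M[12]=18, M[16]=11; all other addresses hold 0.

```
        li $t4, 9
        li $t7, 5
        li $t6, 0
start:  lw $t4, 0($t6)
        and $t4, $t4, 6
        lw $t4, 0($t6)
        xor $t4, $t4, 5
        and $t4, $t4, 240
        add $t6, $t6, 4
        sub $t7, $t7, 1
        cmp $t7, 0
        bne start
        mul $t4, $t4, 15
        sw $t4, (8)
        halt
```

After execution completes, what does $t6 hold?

after li $t4, 9: $t4=9
after li $t7, 5: $t7=5
after li $t6, 0: $t6=0
after lw $t4, 0($t6): $t4=M[0]=0
after and $t4, $t4, 6: $t4=0&6=0
after lw $t4, 0($t6): $t4=M[0]=0
after xor $t4, $t4, 5: $t4=0^5=5
after and $t4, $t4, 240: $t4=5&240=0
after add $t6, $t6, 4: $t6=0+4=4
after sub $t7, $t7, 1: $t7=5-1=4
cmp $t7, 0  (cmp 4,0)
bne start: taken
after lw $t4, 0($t6): $t4=M[4]=4
after and $t4, $t4, 6: $t4=4&6=4
after lw $t4, 0($t6): $t4=M[4]=4
after xor $t4, $t4, 5: $t4=4^5=1
after and $t4, $t4, 240: $t4=1&240=0
after add $t6, $t6, 4: $t6=4+4=8
after sub $t7, $t7, 1: $t7=4-1=3
cmp $t7, 0  (cmp 3,0)
bne start: taken
after lw $t4, 0($t6): $t4=M[8]=-7
after and $t4, $t4, 6: $t4=(-7)&6=0
after lw $t4, 0($t6): $t4=M[8]=-7
after xor $t4, $t4, 5: $t4=(-7)^5=-4
after and $t4, $t4, 240: $t4=(-4)&240=240
after add $t6, $t6, 4: $t6=8+4=12
after sub $t7, $t7, 1: $t7=3-1=2
cmp $t7, 0  (cmp 2,0)
bne start: taken
after lw $t4, 0($t6): $t4=M[12]=18
after and $t4, $t4, 6: $t4=18&6=2
after lw $t4, 0($t6): $t4=M[12]=18
after xor $t4, $t4, 5: $t4=18^5=23
after and $t4, $t4, 240: $t4=23&240=16
after add $t6, $t6, 4: $t6=12+4=16
after sub $t7, $t7, 1: $t7=2-1=1
cmp $t7, 0  (cmp 1,0)
bne start: taken
after lw $t4, 0($t6): $t4=M[16]=11
after and $t4, $t4, 6: $t4=11&6=2
after lw $t4, 0($t6): $t4=M[16]=11
after xor $t4, $t4, 5: $t4=11^5=14
after and $t4, $t4, 240: $t4=14&240=0
after add $t6, $t6, 4: $t6=16+4=20
after sub $t7, $t7, 1: $t7=1-1=0
cmp $t7, 0  (cmp 0,0)
bne start: not taken
after mul $t4, $t4, 15: $t4=0*15=0
sw $t4, (8) → M[8]=0
halt.

20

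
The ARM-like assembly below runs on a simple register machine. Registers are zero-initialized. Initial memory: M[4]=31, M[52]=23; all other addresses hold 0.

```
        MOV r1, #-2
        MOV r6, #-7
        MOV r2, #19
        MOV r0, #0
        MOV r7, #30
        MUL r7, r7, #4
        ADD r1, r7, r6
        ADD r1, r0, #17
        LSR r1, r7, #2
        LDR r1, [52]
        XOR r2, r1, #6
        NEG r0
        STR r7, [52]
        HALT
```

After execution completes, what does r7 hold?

MOV r1, #-2 → r1=-2
MOV r6, #-7 → r6=-7
MOV r2, #19 → r2=19
MOV r0, #0 → r0=0
MOV r7, #30 → r7=30
MUL r7, r7, #4 → r7=30*4=120
ADD r1, r7, r6 → r1=120+(-7)=113
ADD r1, r0, #17 → r1=0+17=17
LSR r1, r7, #2 → r1=120>>2=30
LDR r1, [52] → r1=M[52]=23
XOR r2, r1, #6 → r2=23^6=17
NEG r0 → r0=-(0)=0
STR r7, [52] → M[52]=120
halt.

120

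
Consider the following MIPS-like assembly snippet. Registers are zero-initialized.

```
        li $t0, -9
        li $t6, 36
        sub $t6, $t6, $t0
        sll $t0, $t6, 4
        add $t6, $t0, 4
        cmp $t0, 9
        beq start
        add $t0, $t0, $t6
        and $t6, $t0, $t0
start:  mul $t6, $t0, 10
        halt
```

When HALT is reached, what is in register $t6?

14440

after li $t0, -9: $t0=-9
after li $t6, 36: $t6=36
after sub $t6, $t6, $t0: $t6=36-(-9)=45
after sll $t0, $t6, 4: $t0=45<<4=720
after add $t6, $t0, 4: $t6=720+4=724
cmp $t0, 9  (cmp 720,9)
beq start: not taken
after add $t0, $t0, $t6: $t0=720+724=1444
after and $t6, $t0, $t0: $t6=1444&1444=1444
after mul $t6, $t0, 10: $t6=1444*10=14440
halt.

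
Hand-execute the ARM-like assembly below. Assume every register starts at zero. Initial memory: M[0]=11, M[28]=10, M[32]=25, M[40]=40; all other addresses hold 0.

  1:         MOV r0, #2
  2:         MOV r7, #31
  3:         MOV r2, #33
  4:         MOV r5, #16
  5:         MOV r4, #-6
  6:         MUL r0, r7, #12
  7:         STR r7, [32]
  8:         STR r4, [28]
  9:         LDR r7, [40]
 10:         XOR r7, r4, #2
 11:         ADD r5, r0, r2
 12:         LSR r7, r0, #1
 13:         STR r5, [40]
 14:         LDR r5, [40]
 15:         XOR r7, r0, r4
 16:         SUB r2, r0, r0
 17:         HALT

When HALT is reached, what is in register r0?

MOV r0, #2 → r0=2
MOV r7, #31 → r7=31
MOV r2, #33 → r2=33
MOV r5, #16 → r5=16
MOV r4, #-6 → r4=-6
MUL r0, r7, #12 → r0=31*12=372
STR r7, [32] → M[32]=31
STR r4, [28] → M[28]=-6
LDR r7, [40] → r7=M[40]=40
XOR r7, r4, #2 → r7=(-6)^2=-8
ADD r5, r0, r2 → r5=372+33=405
LSR r7, r0, #1 → r7=372>>1=186
STR r5, [40] → M[40]=405
LDR r5, [40] → r5=M[40]=405
XOR r7, r0, r4 → r7=372^(-6)=-370
SUB r2, r0, r0 → r2=372-372=0
halt.

372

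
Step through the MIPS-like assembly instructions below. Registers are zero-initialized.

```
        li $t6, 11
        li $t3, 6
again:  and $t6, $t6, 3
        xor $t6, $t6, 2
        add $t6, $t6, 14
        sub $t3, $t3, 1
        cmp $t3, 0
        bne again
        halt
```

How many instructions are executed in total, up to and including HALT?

li $t6, 11 → $t6=11
li $t3, 6 → $t3=6
and $t6, $t6, 3 → $t6=11&3=3
xor $t6, $t6, 2 → $t6=3^2=1
add $t6, $t6, 14 → $t6=1+14=15
sub $t3, $t3, 1 → $t3=6-1=5
cmp $t3, 0  (cmp 5,0)
bne again: taken
and $t6, $t6, 3 → $t6=15&3=3
xor $t6, $t6, 2 → $t6=3^2=1
add $t6, $t6, 14 → $t6=1+14=15
sub $t3, $t3, 1 → $t3=5-1=4
cmp $t3, 0  (cmp 4,0)
bne again: taken
and $t6, $t6, 3 → $t6=15&3=3
xor $t6, $t6, 2 → $t6=3^2=1
add $t6, $t6, 14 → $t6=1+14=15
sub $t3, $t3, 1 → $t3=4-1=3
cmp $t3, 0  (cmp 3,0)
bne again: taken
and $t6, $t6, 3 → $t6=15&3=3
xor $t6, $t6, 2 → $t6=3^2=1
add $t6, $t6, 14 → $t6=1+14=15
sub $t3, $t3, 1 → $t3=3-1=2
cmp $t3, 0  (cmp 2,0)
bne again: taken
and $t6, $t6, 3 → $t6=15&3=3
xor $t6, $t6, 2 → $t6=3^2=1
add $t6, $t6, 14 → $t6=1+14=15
sub $t3, $t3, 1 → $t3=2-1=1
cmp $t3, 0  (cmp 1,0)
bne again: taken
and $t6, $t6, 3 → $t6=15&3=3
xor $t6, $t6, 2 → $t6=3^2=1
add $t6, $t6, 14 → $t6=1+14=15
sub $t3, $t3, 1 → $t3=1-1=0
cmp $t3, 0  (cmp 0,0)
bne again: not taken
halt.
Total executed instructions: 39.

39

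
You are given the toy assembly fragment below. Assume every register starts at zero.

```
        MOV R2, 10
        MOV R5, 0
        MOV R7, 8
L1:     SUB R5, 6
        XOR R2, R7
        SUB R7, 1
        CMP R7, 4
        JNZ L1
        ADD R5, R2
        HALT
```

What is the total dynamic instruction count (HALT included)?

R2=10
R5=0
R7=8
R5=0-6=-6
R2=10^8=2
R7=8-1=7
CMP R7, 4  (cmp 7,4)
JNZ L1: taken
R5=(-6)-6=-12
R2=2^7=5
R7=7-1=6
CMP R7, 4  (cmp 6,4)
JNZ L1: taken
R5=(-12)-6=-18
R2=5^6=3
R7=6-1=5
CMP R7, 4  (cmp 5,4)
JNZ L1: taken
R5=(-18)-6=-24
R2=3^5=6
R7=5-1=4
CMP R7, 4  (cmp 4,4)
JNZ L1: not taken
R5=(-24)+6=-18
halt.
Total executed instructions: 25.

25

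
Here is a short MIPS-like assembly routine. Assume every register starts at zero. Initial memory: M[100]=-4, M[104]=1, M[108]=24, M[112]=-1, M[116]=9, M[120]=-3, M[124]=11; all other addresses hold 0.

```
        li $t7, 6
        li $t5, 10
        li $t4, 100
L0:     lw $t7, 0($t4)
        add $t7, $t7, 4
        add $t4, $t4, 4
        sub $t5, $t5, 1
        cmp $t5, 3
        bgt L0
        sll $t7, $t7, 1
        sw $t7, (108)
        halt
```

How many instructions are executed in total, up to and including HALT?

48

$t7=6
$t5=10
$t4=100
$t7=M[100]=-4
$t7=(-4)+4=0
$t4=100+4=104
$t5=10-1=9
cmp $t5, 3  (cmp 9,3)
bgt L0: taken
$t7=M[104]=1
$t7=1+4=5
$t4=104+4=108
$t5=9-1=8
cmp $t5, 3  (cmp 8,3)
bgt L0: taken
$t7=M[108]=24
$t7=24+4=28
$t4=108+4=112
$t5=8-1=7
cmp $t5, 3  (cmp 7,3)
bgt L0: taken
$t7=M[112]=-1
$t7=(-1)+4=3
$t4=112+4=116
$t5=7-1=6
cmp $t5, 3  (cmp 6,3)
bgt L0: taken
$t7=M[116]=9
$t7=9+4=13
$t4=116+4=120
$t5=6-1=5
cmp $t5, 3  (cmp 5,3)
bgt L0: taken
$t7=M[120]=-3
$t7=(-3)+4=1
$t4=120+4=124
$t5=5-1=4
cmp $t5, 3  (cmp 4,3)
bgt L0: taken
$t7=M[124]=11
$t7=11+4=15
$t4=124+4=128
$t5=4-1=3
cmp $t5, 3  (cmp 3,3)
bgt L0: not taken
$t7=15<<1=30
sw $t7, (108) → M[108]=30
halt.
Total executed instructions: 48.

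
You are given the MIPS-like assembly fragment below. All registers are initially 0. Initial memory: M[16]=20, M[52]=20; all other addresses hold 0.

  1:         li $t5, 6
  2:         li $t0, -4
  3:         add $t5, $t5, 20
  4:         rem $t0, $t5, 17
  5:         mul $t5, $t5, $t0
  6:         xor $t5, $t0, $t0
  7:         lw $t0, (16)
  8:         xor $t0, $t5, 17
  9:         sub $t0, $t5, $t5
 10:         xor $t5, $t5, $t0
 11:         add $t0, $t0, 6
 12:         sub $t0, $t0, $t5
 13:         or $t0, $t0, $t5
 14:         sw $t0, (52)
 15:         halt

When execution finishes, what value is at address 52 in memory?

li $t5, 6 → $t5=6
li $t0, -4 → $t0=-4
add $t5, $t5, 20 → $t5=6+20=26
rem $t0, $t5, 17 → $t0=26%17=9
mul $t5, $t5, $t0 → $t5=26*9=234
xor $t5, $t0, $t0 → $t5=9^9=0
lw $t0, (16) → $t0=M[16]=20
xor $t0, $t5, 17 → $t0=0^17=17
sub $t0, $t5, $t5 → $t0=0-0=0
xor $t5, $t5, $t0 → $t5=0^0=0
add $t0, $t0, 6 → $t0=0+6=6
sub $t0, $t0, $t5 → $t0=6-0=6
or $t0, $t0, $t5 → $t0=6|0=6
sw $t0, (52) → M[52]=6
halt.

6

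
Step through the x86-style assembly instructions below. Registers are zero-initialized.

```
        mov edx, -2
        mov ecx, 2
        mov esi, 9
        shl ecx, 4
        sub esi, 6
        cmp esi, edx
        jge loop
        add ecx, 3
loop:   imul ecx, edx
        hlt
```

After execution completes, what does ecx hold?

after mov edx, -2: edx=-2
after mov ecx, 2: ecx=2
after mov esi, 9: esi=9
after shl ecx, 4: ecx=2<<4=32
after sub esi, 6: esi=9-6=3
cmp esi, edx  (cmp 3,-2)
jge loop: taken
after imul ecx, edx: ecx=32*(-2)=-64
halt.

-64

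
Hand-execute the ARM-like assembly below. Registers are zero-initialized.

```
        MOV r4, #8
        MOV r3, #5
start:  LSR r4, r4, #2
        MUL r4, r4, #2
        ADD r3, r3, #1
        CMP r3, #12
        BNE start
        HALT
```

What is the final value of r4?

r4=8
r3=5
r4=8>>2=2
r4=2*2=4
r3=5+1=6
CMP r3, #12  (cmp 6,12)
BNE start: taken
r4=4>>2=1
r4=1*2=2
r3=6+1=7
CMP r3, #12  (cmp 7,12)
BNE start: taken
r4=2>>2=0
r4=0*2=0
r3=7+1=8
CMP r3, #12  (cmp 8,12)
BNE start: taken
r4=0>>2=0
r4=0*2=0
r3=8+1=9
CMP r3, #12  (cmp 9,12)
BNE start: taken
r4=0>>2=0
r4=0*2=0
r3=9+1=10
CMP r3, #12  (cmp 10,12)
BNE start: taken
r4=0>>2=0
r4=0*2=0
r3=10+1=11
CMP r3, #12  (cmp 11,12)
BNE start: taken
r4=0>>2=0
r4=0*2=0
r3=11+1=12
CMP r3, #12  (cmp 12,12)
BNE start: not taken
halt.

0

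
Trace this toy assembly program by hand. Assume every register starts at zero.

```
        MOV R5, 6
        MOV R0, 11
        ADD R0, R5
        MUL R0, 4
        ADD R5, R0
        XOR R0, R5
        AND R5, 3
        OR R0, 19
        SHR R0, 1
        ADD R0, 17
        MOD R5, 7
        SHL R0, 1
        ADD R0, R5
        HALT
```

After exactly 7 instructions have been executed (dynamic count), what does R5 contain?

MOV R5, 6 → R5=6
MOV R0, 11 → R0=11
ADD R0, R5 → R0=11+6=17
MUL R0, 4 → R0=17*4=68
ADD R5, R0 → R5=6+68=74
XOR R0, R5 → R0=68^74=14
AND R5, 3 → R5=74&3=2
After step 7: R5 = 2.

2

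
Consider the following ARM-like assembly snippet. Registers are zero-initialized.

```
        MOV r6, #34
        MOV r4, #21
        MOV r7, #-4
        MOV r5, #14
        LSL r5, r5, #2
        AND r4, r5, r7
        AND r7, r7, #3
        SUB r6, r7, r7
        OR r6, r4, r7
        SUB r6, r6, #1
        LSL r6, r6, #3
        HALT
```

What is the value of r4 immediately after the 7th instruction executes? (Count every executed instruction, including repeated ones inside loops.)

r6=34
r4=21
r7=-4
r5=14
r5=14<<2=56
r4=56&(-4)=56
r7=(-4)&3=0
After step 7: r4 = 56.

56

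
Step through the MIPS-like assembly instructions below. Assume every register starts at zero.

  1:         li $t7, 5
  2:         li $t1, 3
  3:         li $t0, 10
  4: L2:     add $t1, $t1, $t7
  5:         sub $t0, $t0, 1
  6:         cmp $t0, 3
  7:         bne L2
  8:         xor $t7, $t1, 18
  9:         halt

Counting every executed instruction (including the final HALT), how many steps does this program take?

li $t7, 5 → $t7=5
li $t1, 3 → $t1=3
li $t0, 10 → $t0=10
add $t1, $t1, $t7 → $t1=3+5=8
sub $t0, $t0, 1 → $t0=10-1=9
cmp $t0, 3  (cmp 9,3)
bne L2: taken
add $t1, $t1, $t7 → $t1=8+5=13
sub $t0, $t0, 1 → $t0=9-1=8
cmp $t0, 3  (cmp 8,3)
bne L2: taken
add $t1, $t1, $t7 → $t1=13+5=18
sub $t0, $t0, 1 → $t0=8-1=7
cmp $t0, 3  (cmp 7,3)
bne L2: taken
add $t1, $t1, $t7 → $t1=18+5=23
sub $t0, $t0, 1 → $t0=7-1=6
cmp $t0, 3  (cmp 6,3)
bne L2: taken
add $t1, $t1, $t7 → $t1=23+5=28
sub $t0, $t0, 1 → $t0=6-1=5
cmp $t0, 3  (cmp 5,3)
bne L2: taken
add $t1, $t1, $t7 → $t1=28+5=33
sub $t0, $t0, 1 → $t0=5-1=4
cmp $t0, 3  (cmp 4,3)
bne L2: taken
add $t1, $t1, $t7 → $t1=33+5=38
sub $t0, $t0, 1 → $t0=4-1=3
cmp $t0, 3  (cmp 3,3)
bne L2: not taken
xor $t7, $t1, 18 → $t7=38^18=52
halt.
Total executed instructions: 33.

33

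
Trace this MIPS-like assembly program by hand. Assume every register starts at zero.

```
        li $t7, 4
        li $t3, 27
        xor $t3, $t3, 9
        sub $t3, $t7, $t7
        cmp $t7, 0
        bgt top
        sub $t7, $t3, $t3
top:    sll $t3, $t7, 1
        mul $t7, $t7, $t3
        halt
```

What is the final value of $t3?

after li $t7, 4: $t7=4
after li $t3, 27: $t3=27
after xor $t3, $t3, 9: $t3=27^9=18
after sub $t3, $t7, $t7: $t3=4-4=0
cmp $t7, 0  (cmp 4,0)
bgt top: taken
after sll $t3, $t7, 1: $t3=4<<1=8
after mul $t7, $t7, $t3: $t7=4*8=32
halt.

8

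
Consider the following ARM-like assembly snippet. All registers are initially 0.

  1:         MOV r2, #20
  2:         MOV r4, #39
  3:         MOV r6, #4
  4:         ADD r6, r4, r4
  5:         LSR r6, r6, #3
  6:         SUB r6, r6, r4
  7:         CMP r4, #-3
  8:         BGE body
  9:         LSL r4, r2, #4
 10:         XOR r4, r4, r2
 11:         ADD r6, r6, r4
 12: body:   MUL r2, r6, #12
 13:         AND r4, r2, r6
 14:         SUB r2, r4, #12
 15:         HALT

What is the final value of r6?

after MOV r2, #20: r2=20
after MOV r4, #39: r4=39
after MOV r6, #4: r6=4
after ADD r6, r4, r4: r6=39+39=78
after LSR r6, r6, #3: r6=78>>3=9
after SUB r6, r6, r4: r6=9-39=-30
CMP r4, #-3  (cmp 39,-3)
BGE body: taken
after MUL r2, r6, #12: r2=(-30)*12=-360
after AND r4, r2, r6: r4=(-360)&(-30)=-384
after SUB r2, r4, #12: r2=(-384)-12=-396
halt.

-30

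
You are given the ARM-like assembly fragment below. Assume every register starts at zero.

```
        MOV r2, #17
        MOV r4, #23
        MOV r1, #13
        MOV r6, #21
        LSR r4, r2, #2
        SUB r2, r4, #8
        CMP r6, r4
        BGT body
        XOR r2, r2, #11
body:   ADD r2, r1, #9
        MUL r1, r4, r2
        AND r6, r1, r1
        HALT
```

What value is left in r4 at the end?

after MOV r2, #17: r2=17
after MOV r4, #23: r4=23
after MOV r1, #13: r1=13
after MOV r6, #21: r6=21
after LSR r4, r2, #2: r4=17>>2=4
after SUB r2, r4, #8: r2=4-8=-4
CMP r6, r4  (cmp 21,4)
BGT body: taken
after ADD r2, r1, #9: r2=13+9=22
after MUL r1, r4, r2: r1=4*22=88
after AND r6, r1, r1: r6=88&88=88
halt.

4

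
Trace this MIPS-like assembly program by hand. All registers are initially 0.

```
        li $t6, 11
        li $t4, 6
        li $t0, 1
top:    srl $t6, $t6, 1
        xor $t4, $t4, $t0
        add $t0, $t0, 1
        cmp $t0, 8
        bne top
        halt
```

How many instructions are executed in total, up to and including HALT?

after li $t6, 11: $t6=11
after li $t4, 6: $t4=6
after li $t0, 1: $t0=1
after srl $t6, $t6, 1: $t6=11>>1=5
after xor $t4, $t4, $t0: $t4=6^1=7
after add $t0, $t0, 1: $t0=1+1=2
cmp $t0, 8  (cmp 2,8)
bne top: taken
after srl $t6, $t6, 1: $t6=5>>1=2
after xor $t4, $t4, $t0: $t4=7^2=5
after add $t0, $t0, 1: $t0=2+1=3
cmp $t0, 8  (cmp 3,8)
bne top: taken
after srl $t6, $t6, 1: $t6=2>>1=1
after xor $t4, $t4, $t0: $t4=5^3=6
after add $t0, $t0, 1: $t0=3+1=4
cmp $t0, 8  (cmp 4,8)
bne top: taken
after srl $t6, $t6, 1: $t6=1>>1=0
after xor $t4, $t4, $t0: $t4=6^4=2
after add $t0, $t0, 1: $t0=4+1=5
cmp $t0, 8  (cmp 5,8)
bne top: taken
after srl $t6, $t6, 1: $t6=0>>1=0
after xor $t4, $t4, $t0: $t4=2^5=7
after add $t0, $t0, 1: $t0=5+1=6
cmp $t0, 8  (cmp 6,8)
bne top: taken
after srl $t6, $t6, 1: $t6=0>>1=0
after xor $t4, $t4, $t0: $t4=7^6=1
after add $t0, $t0, 1: $t0=6+1=7
cmp $t0, 8  (cmp 7,8)
bne top: taken
after srl $t6, $t6, 1: $t6=0>>1=0
after xor $t4, $t4, $t0: $t4=1^7=6
after add $t0, $t0, 1: $t0=7+1=8
cmp $t0, 8  (cmp 8,8)
bne top: not taken
halt.
Total executed instructions: 39.

39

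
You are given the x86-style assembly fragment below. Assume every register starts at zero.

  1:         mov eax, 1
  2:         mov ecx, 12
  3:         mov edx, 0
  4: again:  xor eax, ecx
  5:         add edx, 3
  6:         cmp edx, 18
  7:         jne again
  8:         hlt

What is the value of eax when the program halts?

1

mov eax, 1 → eax=1
mov ecx, 12 → ecx=12
mov edx, 0 → edx=0
xor eax, ecx → eax=1^12=13
add edx, 3 → edx=0+3=3
cmp edx, 18  (cmp 3,18)
jne again: taken
xor eax, ecx → eax=13^12=1
add edx, 3 → edx=3+3=6
cmp edx, 18  (cmp 6,18)
jne again: taken
xor eax, ecx → eax=1^12=13
add edx, 3 → edx=6+3=9
cmp edx, 18  (cmp 9,18)
jne again: taken
xor eax, ecx → eax=13^12=1
add edx, 3 → edx=9+3=12
cmp edx, 18  (cmp 12,18)
jne again: taken
xor eax, ecx → eax=1^12=13
add edx, 3 → edx=12+3=15
cmp edx, 18  (cmp 15,18)
jne again: taken
xor eax, ecx → eax=13^12=1
add edx, 3 → edx=15+3=18
cmp edx, 18  (cmp 18,18)
jne again: not taken
halt.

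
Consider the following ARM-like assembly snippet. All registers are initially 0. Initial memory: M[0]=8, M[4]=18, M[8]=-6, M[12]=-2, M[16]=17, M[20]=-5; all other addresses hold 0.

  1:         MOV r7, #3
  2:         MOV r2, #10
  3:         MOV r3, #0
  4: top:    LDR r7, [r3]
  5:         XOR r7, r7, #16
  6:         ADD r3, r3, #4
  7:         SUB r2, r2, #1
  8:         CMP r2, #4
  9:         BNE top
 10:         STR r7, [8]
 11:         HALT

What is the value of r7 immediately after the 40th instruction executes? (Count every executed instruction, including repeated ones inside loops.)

-21

after MOV r7, #3: r7=3
after MOV r2, #10: r2=10
after MOV r3, #0: r3=0
after LDR r7, [r3]: r7=M[0]=8
after XOR r7, r7, #16: r7=8^16=24
after ADD r3, r3, #4: r3=0+4=4
after SUB r2, r2, #1: r2=10-1=9
CMP r2, #4  (cmp 9,4)
BNE top: taken
after LDR r7, [r3]: r7=M[4]=18
after XOR r7, r7, #16: r7=18^16=2
after ADD r3, r3, #4: r3=4+4=8
after SUB r2, r2, #1: r2=9-1=8
CMP r2, #4  (cmp 8,4)
BNE top: taken
after LDR r7, [r3]: r7=M[8]=-6
after XOR r7, r7, #16: r7=(-6)^16=-22
after ADD r3, r3, #4: r3=8+4=12
after SUB r2, r2, #1: r2=8-1=7
CMP r2, #4  (cmp 7,4)
BNE top: taken
after LDR r7, [r3]: r7=M[12]=-2
after XOR r7, r7, #16: r7=(-2)^16=-18
after ADD r3, r3, #4: r3=12+4=16
after SUB r2, r2, #1: r2=7-1=6
CMP r2, #4  (cmp 6,4)
BNE top: taken
after LDR r7, [r3]: r7=M[16]=17
after XOR r7, r7, #16: r7=17^16=1
after ADD r3, r3, #4: r3=16+4=20
after SUB r2, r2, #1: r2=6-1=5
CMP r2, #4  (cmp 5,4)
BNE top: taken
after LDR r7, [r3]: r7=M[20]=-5
after XOR r7, r7, #16: r7=(-5)^16=-21
after ADD r3, r3, #4: r3=20+4=24
after SUB r2, r2, #1: r2=5-1=4
CMP r2, #4  (cmp 4,4)
BNE top: not taken
STR r7, [8] → M[8]=-21
After step 40: r7 = -21.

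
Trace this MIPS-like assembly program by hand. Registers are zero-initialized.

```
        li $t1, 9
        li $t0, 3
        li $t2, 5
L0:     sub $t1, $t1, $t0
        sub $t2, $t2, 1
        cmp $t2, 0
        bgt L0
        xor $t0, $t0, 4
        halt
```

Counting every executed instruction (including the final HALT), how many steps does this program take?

25

after li $t1, 9: $t1=9
after li $t0, 3: $t0=3
after li $t2, 5: $t2=5
after sub $t1, $t1, $t0: $t1=9-3=6
after sub $t2, $t2, 1: $t2=5-1=4
cmp $t2, 0  (cmp 4,0)
bgt L0: taken
after sub $t1, $t1, $t0: $t1=6-3=3
after sub $t2, $t2, 1: $t2=4-1=3
cmp $t2, 0  (cmp 3,0)
bgt L0: taken
after sub $t1, $t1, $t0: $t1=3-3=0
after sub $t2, $t2, 1: $t2=3-1=2
cmp $t2, 0  (cmp 2,0)
bgt L0: taken
after sub $t1, $t1, $t0: $t1=0-3=-3
after sub $t2, $t2, 1: $t2=2-1=1
cmp $t2, 0  (cmp 1,0)
bgt L0: taken
after sub $t1, $t1, $t0: $t1=(-3)-3=-6
after sub $t2, $t2, 1: $t2=1-1=0
cmp $t2, 0  (cmp 0,0)
bgt L0: not taken
after xor $t0, $t0, 4: $t0=3^4=7
halt.
Total executed instructions: 25.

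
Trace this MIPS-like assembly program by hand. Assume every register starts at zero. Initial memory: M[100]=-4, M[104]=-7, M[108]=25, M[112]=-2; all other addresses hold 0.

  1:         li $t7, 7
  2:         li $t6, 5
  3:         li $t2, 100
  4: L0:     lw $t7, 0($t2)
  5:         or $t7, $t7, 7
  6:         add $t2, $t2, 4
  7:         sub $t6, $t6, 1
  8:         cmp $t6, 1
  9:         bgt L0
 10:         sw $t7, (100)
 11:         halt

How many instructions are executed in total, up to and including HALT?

29

li $t7, 7 → $t7=7
li $t6, 5 → $t6=5
li $t2, 100 → $t2=100
lw $t7, 0($t2) → $t7=M[100]=-4
or $t7, $t7, 7 → $t7=(-4)|7=-1
add $t2, $t2, 4 → $t2=100+4=104
sub $t6, $t6, 1 → $t6=5-1=4
cmp $t6, 1  (cmp 4,1)
bgt L0: taken
lw $t7, 0($t2) → $t7=M[104]=-7
or $t7, $t7, 7 → $t7=(-7)|7=-1
add $t2, $t2, 4 → $t2=104+4=108
sub $t6, $t6, 1 → $t6=4-1=3
cmp $t6, 1  (cmp 3,1)
bgt L0: taken
lw $t7, 0($t2) → $t7=M[108]=25
or $t7, $t7, 7 → $t7=25|7=31
add $t2, $t2, 4 → $t2=108+4=112
sub $t6, $t6, 1 → $t6=3-1=2
cmp $t6, 1  (cmp 2,1)
bgt L0: taken
lw $t7, 0($t2) → $t7=M[112]=-2
or $t7, $t7, 7 → $t7=(-2)|7=-1
add $t2, $t2, 4 → $t2=112+4=116
sub $t6, $t6, 1 → $t6=2-1=1
cmp $t6, 1  (cmp 1,1)
bgt L0: not taken
sw $t7, (100) → M[100]=-1
halt.
Total executed instructions: 29.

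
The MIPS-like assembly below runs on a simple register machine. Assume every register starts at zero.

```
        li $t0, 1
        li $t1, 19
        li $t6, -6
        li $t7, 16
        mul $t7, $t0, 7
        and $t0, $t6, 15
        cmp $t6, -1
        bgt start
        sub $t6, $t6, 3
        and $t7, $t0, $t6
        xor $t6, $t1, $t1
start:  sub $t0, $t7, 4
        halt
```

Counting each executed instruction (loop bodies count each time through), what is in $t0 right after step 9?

10

li $t0, 1 → $t0=1
li $t1, 19 → $t1=19
li $t6, -6 → $t6=-6
li $t7, 16 → $t7=16
mul $t7, $t0, 7 → $t7=1*7=7
and $t0, $t6, 15 → $t0=(-6)&15=10
cmp $t6, -1  (cmp -6,-1)
bgt start: not taken
sub $t6, $t6, 3 → $t6=(-6)-3=-9
After step 9: $t0 = 10.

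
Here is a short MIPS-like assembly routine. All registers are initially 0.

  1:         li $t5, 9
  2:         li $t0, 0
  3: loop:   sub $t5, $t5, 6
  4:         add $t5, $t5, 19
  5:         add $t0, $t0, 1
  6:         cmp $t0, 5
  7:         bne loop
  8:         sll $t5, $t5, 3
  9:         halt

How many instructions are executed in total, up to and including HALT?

li $t5, 9 → $t5=9
li $t0, 0 → $t0=0
sub $t5, $t5, 6 → $t5=9-6=3
add $t5, $t5, 19 → $t5=3+19=22
add $t0, $t0, 1 → $t0=0+1=1
cmp $t0, 5  (cmp 1,5)
bne loop: taken
sub $t5, $t5, 6 → $t5=22-6=16
add $t5, $t5, 19 → $t5=16+19=35
add $t0, $t0, 1 → $t0=1+1=2
cmp $t0, 5  (cmp 2,5)
bne loop: taken
sub $t5, $t5, 6 → $t5=35-6=29
add $t5, $t5, 19 → $t5=29+19=48
add $t0, $t0, 1 → $t0=2+1=3
cmp $t0, 5  (cmp 3,5)
bne loop: taken
sub $t5, $t5, 6 → $t5=48-6=42
add $t5, $t5, 19 → $t5=42+19=61
add $t0, $t0, 1 → $t0=3+1=4
cmp $t0, 5  (cmp 4,5)
bne loop: taken
sub $t5, $t5, 6 → $t5=61-6=55
add $t5, $t5, 19 → $t5=55+19=74
add $t0, $t0, 1 → $t0=4+1=5
cmp $t0, 5  (cmp 5,5)
bne loop: not taken
sll $t5, $t5, 3 → $t5=74<<3=592
halt.
Total executed instructions: 29.

29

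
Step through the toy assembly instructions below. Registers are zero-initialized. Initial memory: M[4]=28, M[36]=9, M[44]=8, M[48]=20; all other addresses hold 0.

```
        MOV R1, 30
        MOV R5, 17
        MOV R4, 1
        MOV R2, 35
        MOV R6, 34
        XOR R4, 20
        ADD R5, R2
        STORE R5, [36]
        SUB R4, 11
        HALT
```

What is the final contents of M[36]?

52

after MOV R1, 30: R1=30
after MOV R5, 17: R5=17
after MOV R4, 1: R4=1
after MOV R2, 35: R2=35
after MOV R6, 34: R6=34
after XOR R4, 20: R4=1^20=21
after ADD R5, R2: R5=17+35=52
STORE R5, [36] → M[36]=52
after SUB R4, 11: R4=21-11=10
halt.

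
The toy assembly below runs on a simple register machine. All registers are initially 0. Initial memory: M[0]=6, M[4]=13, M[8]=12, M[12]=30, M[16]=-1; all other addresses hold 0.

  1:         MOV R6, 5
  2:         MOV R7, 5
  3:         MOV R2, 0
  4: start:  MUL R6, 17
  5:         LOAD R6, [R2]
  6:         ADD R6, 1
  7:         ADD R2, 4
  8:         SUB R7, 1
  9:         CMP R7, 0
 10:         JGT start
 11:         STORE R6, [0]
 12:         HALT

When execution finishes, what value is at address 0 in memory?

0

MOV R6, 5 → R6=5
MOV R7, 5 → R7=5
MOV R2, 0 → R2=0
MUL R6, 17 → R6=5*17=85
LOAD R6, [R2] → R6=M[0]=6
ADD R6, 1 → R6=6+1=7
ADD R2, 4 → R2=0+4=4
SUB R7, 1 → R7=5-1=4
CMP R7, 0  (cmp 4,0)
JGT start: taken
MUL R6, 17 → R6=7*17=119
LOAD R6, [R2] → R6=M[4]=13
ADD R6, 1 → R6=13+1=14
ADD R2, 4 → R2=4+4=8
SUB R7, 1 → R7=4-1=3
CMP R7, 0  (cmp 3,0)
JGT start: taken
MUL R6, 17 → R6=14*17=238
LOAD R6, [R2] → R6=M[8]=12
ADD R6, 1 → R6=12+1=13
ADD R2, 4 → R2=8+4=12
SUB R7, 1 → R7=3-1=2
CMP R7, 0  (cmp 2,0)
JGT start: taken
MUL R6, 17 → R6=13*17=221
LOAD R6, [R2] → R6=M[12]=30
ADD R6, 1 → R6=30+1=31
ADD R2, 4 → R2=12+4=16
SUB R7, 1 → R7=2-1=1
CMP R7, 0  (cmp 1,0)
JGT start: taken
MUL R6, 17 → R6=31*17=527
LOAD R6, [R2] → R6=M[16]=-1
ADD R6, 1 → R6=(-1)+1=0
ADD R2, 4 → R2=16+4=20
SUB R7, 1 → R7=1-1=0
CMP R7, 0  (cmp 0,0)
JGT start: not taken
STORE R6, [0] → M[0]=0
halt.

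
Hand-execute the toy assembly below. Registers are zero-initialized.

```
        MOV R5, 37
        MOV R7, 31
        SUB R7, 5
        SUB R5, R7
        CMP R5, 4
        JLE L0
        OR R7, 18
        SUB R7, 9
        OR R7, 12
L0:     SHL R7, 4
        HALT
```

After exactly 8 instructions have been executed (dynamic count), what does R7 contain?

17

after MOV R5, 37: R5=37
after MOV R7, 31: R7=31
after SUB R7, 5: R7=31-5=26
after SUB R5, R7: R5=37-26=11
CMP R5, 4  (cmp 11,4)
JLE L0: not taken
after OR R7, 18: R7=26|18=26
after SUB R7, 9: R7=26-9=17
After step 8: R7 = 17.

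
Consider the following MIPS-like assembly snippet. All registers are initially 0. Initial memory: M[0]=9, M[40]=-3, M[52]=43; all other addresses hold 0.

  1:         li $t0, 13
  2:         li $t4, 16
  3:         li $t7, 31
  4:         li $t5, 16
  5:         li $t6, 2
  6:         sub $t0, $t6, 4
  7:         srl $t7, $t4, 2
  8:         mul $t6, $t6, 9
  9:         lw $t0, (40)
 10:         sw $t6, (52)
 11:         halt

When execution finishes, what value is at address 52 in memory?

18

$t0=13
$t4=16
$t7=31
$t5=16
$t6=2
$t0=2-4=-2
$t7=16>>2=4
$t6=2*9=18
$t0=M[40]=-3
sw $t6, (52) → M[52]=18
halt.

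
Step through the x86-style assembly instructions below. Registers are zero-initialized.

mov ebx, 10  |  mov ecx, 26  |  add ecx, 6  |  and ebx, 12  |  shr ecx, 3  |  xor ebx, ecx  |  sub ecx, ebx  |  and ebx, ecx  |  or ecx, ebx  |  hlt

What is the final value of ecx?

after mov ebx, 10: ebx=10
after mov ecx, 26: ecx=26
after add ecx, 6: ecx=26+6=32
after and ebx, 12: ebx=10&12=8
after shr ecx, 3: ecx=32>>3=4
after xor ebx, ecx: ebx=8^4=12
after sub ecx, ebx: ecx=4-12=-8
after and ebx, ecx: ebx=12&(-8)=8
after or ecx, ebx: ecx=(-8)|8=-8
halt.

-8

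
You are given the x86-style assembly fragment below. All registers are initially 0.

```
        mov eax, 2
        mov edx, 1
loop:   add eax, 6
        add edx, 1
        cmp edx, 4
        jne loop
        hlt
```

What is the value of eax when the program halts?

20

mov eax, 2 → eax=2
mov edx, 1 → edx=1
add eax, 6 → eax=2+6=8
add edx, 1 → edx=1+1=2
cmp edx, 4  (cmp 2,4)
jne loop: taken
add eax, 6 → eax=8+6=14
add edx, 1 → edx=2+1=3
cmp edx, 4  (cmp 3,4)
jne loop: taken
add eax, 6 → eax=14+6=20
add edx, 1 → edx=3+1=4
cmp edx, 4  (cmp 4,4)
jne loop: not taken
halt.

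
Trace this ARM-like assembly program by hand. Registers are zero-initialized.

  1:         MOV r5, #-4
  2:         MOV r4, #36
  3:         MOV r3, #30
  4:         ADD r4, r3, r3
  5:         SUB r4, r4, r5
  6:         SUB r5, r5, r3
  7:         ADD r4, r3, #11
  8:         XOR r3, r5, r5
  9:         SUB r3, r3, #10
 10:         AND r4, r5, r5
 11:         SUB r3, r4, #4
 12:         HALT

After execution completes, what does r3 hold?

MOV r5, #-4 → r5=-4
MOV r4, #36 → r4=36
MOV r3, #30 → r3=30
ADD r4, r3, r3 → r4=30+30=60
SUB r4, r4, r5 → r4=60-(-4)=64
SUB r5, r5, r3 → r5=(-4)-30=-34
ADD r4, r3, #11 → r4=30+11=41
XOR r3, r5, r5 → r3=(-34)^(-34)=0
SUB r3, r3, #10 → r3=0-10=-10
AND r4, r5, r5 → r4=(-34)&(-34)=-34
SUB r3, r4, #4 → r3=(-34)-4=-38
halt.

-38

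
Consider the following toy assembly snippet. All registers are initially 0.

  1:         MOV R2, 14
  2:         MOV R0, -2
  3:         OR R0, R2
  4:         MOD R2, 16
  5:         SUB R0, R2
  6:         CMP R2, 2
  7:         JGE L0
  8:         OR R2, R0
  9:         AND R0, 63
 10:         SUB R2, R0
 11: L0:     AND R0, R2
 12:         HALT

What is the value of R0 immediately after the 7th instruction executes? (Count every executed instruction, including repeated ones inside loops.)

after MOV R2, 14: R2=14
after MOV R0, -2: R0=-2
after OR R0, R2: R0=(-2)|14=-2
after MOD R2, 16: R2=14%16=14
after SUB R0, R2: R0=(-2)-14=-16
CMP R2, 2  (cmp 14,2)
JGE L0: taken
After step 7: R0 = -16.

-16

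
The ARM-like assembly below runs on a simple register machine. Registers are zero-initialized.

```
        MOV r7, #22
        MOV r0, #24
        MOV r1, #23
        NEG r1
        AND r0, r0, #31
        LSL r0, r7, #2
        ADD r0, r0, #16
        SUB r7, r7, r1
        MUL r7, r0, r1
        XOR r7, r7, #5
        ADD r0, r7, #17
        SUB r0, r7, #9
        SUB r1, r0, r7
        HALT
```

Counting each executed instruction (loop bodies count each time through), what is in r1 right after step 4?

-23

after MOV r7, #22: r7=22
after MOV r0, #24: r0=24
after MOV r1, #23: r1=23
after NEG r1: r1=-(23)=-23
After step 4: r1 = -23.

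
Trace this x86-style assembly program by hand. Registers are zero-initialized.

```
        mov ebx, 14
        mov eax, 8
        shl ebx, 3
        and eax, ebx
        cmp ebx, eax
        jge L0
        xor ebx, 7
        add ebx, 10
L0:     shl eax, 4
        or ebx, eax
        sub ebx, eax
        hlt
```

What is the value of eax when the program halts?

0

after mov ebx, 14: ebx=14
after mov eax, 8: eax=8
after shl ebx, 3: ebx=14<<3=112
after and eax, ebx: eax=8&112=0
cmp ebx, eax  (cmp 112,0)
jge L0: taken
after shl eax, 4: eax=0<<4=0
after or ebx, eax: ebx=112|0=112
after sub ebx, eax: ebx=112-0=112
halt.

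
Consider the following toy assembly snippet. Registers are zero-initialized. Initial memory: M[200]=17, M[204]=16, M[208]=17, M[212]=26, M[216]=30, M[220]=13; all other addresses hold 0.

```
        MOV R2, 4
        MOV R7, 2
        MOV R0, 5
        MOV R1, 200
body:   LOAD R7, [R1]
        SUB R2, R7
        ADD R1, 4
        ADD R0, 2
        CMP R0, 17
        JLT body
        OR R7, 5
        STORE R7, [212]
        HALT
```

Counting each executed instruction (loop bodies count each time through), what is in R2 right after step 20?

-46

MOV R2, 4 → R2=4
MOV R7, 2 → R7=2
MOV R0, 5 → R0=5
MOV R1, 200 → R1=200
LOAD R7, [R1] → R7=M[200]=17
SUB R2, R7 → R2=4-17=-13
ADD R1, 4 → R1=200+4=204
ADD R0, 2 → R0=5+2=7
CMP R0, 17  (cmp 7,17)
JLT body: taken
LOAD R7, [R1] → R7=M[204]=16
SUB R2, R7 → R2=(-13)-16=-29
ADD R1, 4 → R1=204+4=208
ADD R0, 2 → R0=7+2=9
CMP R0, 17  (cmp 9,17)
JLT body: taken
LOAD R7, [R1] → R7=M[208]=17
SUB R2, R7 → R2=(-29)-17=-46
ADD R1, 4 → R1=208+4=212
ADD R0, 2 → R0=9+2=11
After step 20: R2 = -46.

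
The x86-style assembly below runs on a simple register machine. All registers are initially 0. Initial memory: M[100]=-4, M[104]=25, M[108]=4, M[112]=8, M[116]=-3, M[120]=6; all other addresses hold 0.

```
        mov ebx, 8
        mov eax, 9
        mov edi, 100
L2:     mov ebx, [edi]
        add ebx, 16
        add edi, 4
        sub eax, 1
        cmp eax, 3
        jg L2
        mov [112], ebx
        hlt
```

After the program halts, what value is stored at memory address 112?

22

ebx=8
eax=9
edi=100
ebx=M[100]=-4
ebx=(-4)+16=12
edi=100+4=104
eax=9-1=8
cmp eax, 3  (cmp 8,3)
jg L2: taken
ebx=M[104]=25
ebx=25+16=41
edi=104+4=108
eax=8-1=7
cmp eax, 3  (cmp 7,3)
jg L2: taken
ebx=M[108]=4
ebx=4+16=20
edi=108+4=112
eax=7-1=6
cmp eax, 3  (cmp 6,3)
jg L2: taken
ebx=M[112]=8
ebx=8+16=24
edi=112+4=116
eax=6-1=5
cmp eax, 3  (cmp 5,3)
jg L2: taken
ebx=M[116]=-3
ebx=(-3)+16=13
edi=116+4=120
eax=5-1=4
cmp eax, 3  (cmp 4,3)
jg L2: taken
ebx=M[120]=6
ebx=6+16=22
edi=120+4=124
eax=4-1=3
cmp eax, 3  (cmp 3,3)
jg L2: not taken
mov [112], ebx → M[112]=22
halt.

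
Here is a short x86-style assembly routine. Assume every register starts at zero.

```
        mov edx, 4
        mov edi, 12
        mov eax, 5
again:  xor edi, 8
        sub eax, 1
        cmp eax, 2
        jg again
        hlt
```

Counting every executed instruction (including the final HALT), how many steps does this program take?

16

mov edx, 4 → edx=4
mov edi, 12 → edi=12
mov eax, 5 → eax=5
xor edi, 8 → edi=12^8=4
sub eax, 1 → eax=5-1=4
cmp eax, 2  (cmp 4,2)
jg again: taken
xor edi, 8 → edi=4^8=12
sub eax, 1 → eax=4-1=3
cmp eax, 2  (cmp 3,2)
jg again: taken
xor edi, 8 → edi=12^8=4
sub eax, 1 → eax=3-1=2
cmp eax, 2  (cmp 2,2)
jg again: not taken
halt.
Total executed instructions: 16.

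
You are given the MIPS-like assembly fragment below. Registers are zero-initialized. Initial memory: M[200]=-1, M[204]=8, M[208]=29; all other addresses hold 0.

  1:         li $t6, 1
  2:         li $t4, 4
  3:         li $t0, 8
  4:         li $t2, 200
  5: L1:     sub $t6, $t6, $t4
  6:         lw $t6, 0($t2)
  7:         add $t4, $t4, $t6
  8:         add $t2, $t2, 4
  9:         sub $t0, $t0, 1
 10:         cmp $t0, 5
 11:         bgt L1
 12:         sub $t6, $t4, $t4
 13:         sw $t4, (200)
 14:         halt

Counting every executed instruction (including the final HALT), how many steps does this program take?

$t6=1
$t4=4
$t0=8
$t2=200
$t6=1-4=-3
$t6=M[200]=-1
$t4=4+(-1)=3
$t2=200+4=204
$t0=8-1=7
cmp $t0, 5  (cmp 7,5)
bgt L1: taken
$t6=(-1)-3=-4
$t6=M[204]=8
$t4=3+8=11
$t2=204+4=208
$t0=7-1=6
cmp $t0, 5  (cmp 6,5)
bgt L1: taken
$t6=8-11=-3
$t6=M[208]=29
$t4=11+29=40
$t2=208+4=212
$t0=6-1=5
cmp $t0, 5  (cmp 5,5)
bgt L1: not taken
$t6=40-40=0
sw $t4, (200) → M[200]=40
halt.
Total executed instructions: 28.

28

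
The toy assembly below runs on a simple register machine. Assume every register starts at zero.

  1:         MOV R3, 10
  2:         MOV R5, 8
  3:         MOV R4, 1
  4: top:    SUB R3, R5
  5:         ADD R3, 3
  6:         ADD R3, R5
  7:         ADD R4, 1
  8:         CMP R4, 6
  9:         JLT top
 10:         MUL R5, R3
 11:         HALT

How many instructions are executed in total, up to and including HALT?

35

MOV R3, 10 → R3=10
MOV R5, 8 → R5=8
MOV R4, 1 → R4=1
SUB R3, R5 → R3=10-8=2
ADD R3, 3 → R3=2+3=5
ADD R3, R5 → R3=5+8=13
ADD R4, 1 → R4=1+1=2
CMP R4, 6  (cmp 2,6)
JLT top: taken
SUB R3, R5 → R3=13-8=5
ADD R3, 3 → R3=5+3=8
ADD R3, R5 → R3=8+8=16
ADD R4, 1 → R4=2+1=3
CMP R4, 6  (cmp 3,6)
JLT top: taken
SUB R3, R5 → R3=16-8=8
ADD R3, 3 → R3=8+3=11
ADD R3, R5 → R3=11+8=19
ADD R4, 1 → R4=3+1=4
CMP R4, 6  (cmp 4,6)
JLT top: taken
SUB R3, R5 → R3=19-8=11
ADD R3, 3 → R3=11+3=14
ADD R3, R5 → R3=14+8=22
ADD R4, 1 → R4=4+1=5
CMP R4, 6  (cmp 5,6)
JLT top: taken
SUB R3, R5 → R3=22-8=14
ADD R3, 3 → R3=14+3=17
ADD R3, R5 → R3=17+8=25
ADD R4, 1 → R4=5+1=6
CMP R4, 6  (cmp 6,6)
JLT top: not taken
MUL R5, R3 → R5=8*25=200
halt.
Total executed instructions: 35.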